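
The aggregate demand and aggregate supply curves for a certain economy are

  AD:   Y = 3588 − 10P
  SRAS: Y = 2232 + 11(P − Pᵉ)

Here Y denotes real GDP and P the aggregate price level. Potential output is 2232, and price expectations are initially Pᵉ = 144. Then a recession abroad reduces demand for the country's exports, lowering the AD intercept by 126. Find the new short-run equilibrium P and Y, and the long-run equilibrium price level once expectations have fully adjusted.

Short run: P = 134, Y = 2122. Long run: P = 123.

AD shifts left: new AD is Y = 3462 − 10P. With Pᵉ = 144, SRAS is Y = 648 + 11P.
Short run: 3462 − 10P = 648 + 11P gives 2814 = 21P, so P = 134 and Y = 3462 − 10·134 = 2122.
Y = 2122 is below potential 2232; expectations adjust and SRAS shifts right until Y = 2232.
Long run: on the new AD curve, 2232 = 3462 − 10P gives P = 123.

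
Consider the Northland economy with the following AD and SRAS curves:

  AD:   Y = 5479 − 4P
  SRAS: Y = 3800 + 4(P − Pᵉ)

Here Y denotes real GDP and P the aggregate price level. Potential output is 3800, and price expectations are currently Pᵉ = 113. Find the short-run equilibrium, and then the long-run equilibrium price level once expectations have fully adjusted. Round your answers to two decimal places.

Short run: P = 266.38, Y = 4413.50. Long run: P = 419.75.

Short run: with Pᵉ = 113, SRAS is Y = 3348 + 4P. Setting AD = SRAS gives 2131 = 8P, so P = 266.38 and Y = 5479 − 4P = 4413.50.
Output 4413.50 is above potential 3800, so over time expected prices rise and SRAS shifts left until Y returns to 3800.
Long run: Y = 3800 on the AD curve gives 3800 = 5479 − 4P, so P = 419.75.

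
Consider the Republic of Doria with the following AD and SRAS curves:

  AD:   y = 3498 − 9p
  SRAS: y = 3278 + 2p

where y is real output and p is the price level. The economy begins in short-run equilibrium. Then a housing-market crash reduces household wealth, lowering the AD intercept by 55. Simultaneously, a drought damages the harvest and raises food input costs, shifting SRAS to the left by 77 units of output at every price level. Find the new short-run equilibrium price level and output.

After both shocks: AD is y = 3443 − 9p and SRAS is y = 3201 + 2p.
Setting them equal: 242 = 11p, so p = 22.
y = 3443 − 9·22 = 3245.

p = 22, y = 3245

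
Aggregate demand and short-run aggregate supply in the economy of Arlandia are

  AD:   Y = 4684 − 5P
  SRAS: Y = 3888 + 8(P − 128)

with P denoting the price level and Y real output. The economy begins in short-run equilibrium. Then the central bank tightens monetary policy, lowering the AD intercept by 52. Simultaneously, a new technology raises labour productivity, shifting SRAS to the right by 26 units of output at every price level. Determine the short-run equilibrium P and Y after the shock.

P = 134, Y = 3962

After both shocks: AD is Y = 4632 − 5P and SRAS is Y = 2890 + 8P.
Setting them equal: 1742 = 13P, so P = 134.
Y = 4632 − 5·134 = 3962.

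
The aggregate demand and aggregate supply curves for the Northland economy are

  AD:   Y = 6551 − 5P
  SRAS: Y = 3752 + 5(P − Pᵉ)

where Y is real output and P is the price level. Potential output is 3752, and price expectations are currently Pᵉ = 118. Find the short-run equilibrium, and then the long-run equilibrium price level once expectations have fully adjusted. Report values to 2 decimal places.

Short run: P = 338.90, Y = 4856.50. Long run: P = 559.80.

Short run: with Pᵉ = 118, SRAS is Y = 3162 + 5P. Setting AD = SRAS gives 3389 = 10P, so P = 338.90 and Y = 6551 − 5P = 4856.50.
Output 4856.50 is above potential 3752, so over time expected prices rise and SRAS shifts left until Y returns to 3752.
Long run: Y = 3752 on the AD curve gives 3752 = 6551 − 5P, so P = 559.80.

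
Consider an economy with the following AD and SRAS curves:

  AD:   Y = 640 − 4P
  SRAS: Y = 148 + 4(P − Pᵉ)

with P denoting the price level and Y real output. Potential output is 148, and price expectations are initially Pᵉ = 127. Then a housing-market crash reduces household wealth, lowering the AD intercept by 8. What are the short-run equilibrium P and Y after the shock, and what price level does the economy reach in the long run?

Short run: P = 124, Y = 136. Long run: P = 121.

AD shifts left: new AD is Y = 632 − 4P. With Pᵉ = 127, SRAS is Y = 4P − 360.
Short run: 632 − 4P = 4P − 360 gives 992 = 8P, so P = 124 and Y = 632 − 4·124 = 136.
Y = 136 is below potential 148; expectations adjust and SRAS shifts right until Y = 148.
Long run: on the new AD curve, 148 = 632 − 4P gives P = 121.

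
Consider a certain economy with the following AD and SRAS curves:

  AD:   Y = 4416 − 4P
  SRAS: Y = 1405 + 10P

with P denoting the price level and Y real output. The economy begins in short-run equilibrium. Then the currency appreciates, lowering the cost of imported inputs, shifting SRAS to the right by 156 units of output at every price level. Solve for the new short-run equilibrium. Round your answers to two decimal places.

This is a positive supply shock: SRAS shifts right.
New SRAS: Y = 1561 + 10P.
Set AD = SRAS: 4416 − 4P = 1561 + 10P, so 2855 = 14P and P = 203.93.
Substituting into AD, Y = 3600.29.

P = 203.93, Y = 3600.29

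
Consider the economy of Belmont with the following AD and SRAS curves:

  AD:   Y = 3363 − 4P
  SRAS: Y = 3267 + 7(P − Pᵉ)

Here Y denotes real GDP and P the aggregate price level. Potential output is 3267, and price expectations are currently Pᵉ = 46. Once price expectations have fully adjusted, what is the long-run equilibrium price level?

Short run: with Pᵉ = 46, SRAS is Y = 2945 + 7P. Setting AD = SRAS gives 418 = 11P, so P = 38 and Y = 3363 − 4·38 = 3211.
Output 3211 is below potential 3267, so over time expected prices fall and SRAS shifts right until Y returns to 3267.
Long run: Y = 3267 on the AD curve gives 3267 = 3363 − 4P, so P = 24.

Long-run P = 24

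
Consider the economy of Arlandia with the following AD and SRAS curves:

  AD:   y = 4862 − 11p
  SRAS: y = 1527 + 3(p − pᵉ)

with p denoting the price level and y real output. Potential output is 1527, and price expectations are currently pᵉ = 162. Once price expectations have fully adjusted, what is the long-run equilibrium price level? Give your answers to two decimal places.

Short run: with pᵉ = 162, SRAS is y = 1041 + 3p. Setting AD = SRAS gives 3821 = 14p, so p = 272.93 and y = 4862 − 11p = 1859.79.
Output 1859.79 is above potential 1527, so over time expected prices rise and SRAS shifts left until y returns to 1527.
Long run: y = 1527 on the AD curve gives 1527 = 4862 − 11p, so p = 303.18.

Long-run p = 303.18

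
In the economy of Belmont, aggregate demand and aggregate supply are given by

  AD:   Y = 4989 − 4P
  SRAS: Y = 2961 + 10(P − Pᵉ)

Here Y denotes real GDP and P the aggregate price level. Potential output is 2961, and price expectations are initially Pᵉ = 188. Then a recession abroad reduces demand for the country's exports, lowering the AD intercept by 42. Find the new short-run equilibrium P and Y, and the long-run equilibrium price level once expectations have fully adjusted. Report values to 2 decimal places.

Short run: P = 276.14, Y = 3842.43. Long run: P = 496.50.

AD shifts left: new AD is Y = 4947 − 4P. With Pᵉ = 188, SRAS is Y = 1081 + 10P.
Short run: 4947 − 4P = 1081 + 10P gives 3866 = 14P, so P = 276.14 and Y = 4947 − 4P = 3842.43.
Y = 3842.43 is above potential 2961; expectations adjust and SRAS shifts left until Y = 2961.
Long run: on the new AD curve, 2961 = 4947 − 4P gives P = 496.50.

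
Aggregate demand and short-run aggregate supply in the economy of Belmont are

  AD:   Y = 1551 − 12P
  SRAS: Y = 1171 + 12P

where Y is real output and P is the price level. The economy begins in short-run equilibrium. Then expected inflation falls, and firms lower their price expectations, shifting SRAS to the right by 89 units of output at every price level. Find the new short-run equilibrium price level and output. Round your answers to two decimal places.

This is a positive supply shock: SRAS shifts right.
New SRAS: Y = 1260 + 12P.
Set AD = SRAS: 1551 − 12P = 1260 + 12P, so 291 = 24P and P = 12.13.
Substituting into AD, Y = 1405.50.

P = 12.13, Y = 1405.50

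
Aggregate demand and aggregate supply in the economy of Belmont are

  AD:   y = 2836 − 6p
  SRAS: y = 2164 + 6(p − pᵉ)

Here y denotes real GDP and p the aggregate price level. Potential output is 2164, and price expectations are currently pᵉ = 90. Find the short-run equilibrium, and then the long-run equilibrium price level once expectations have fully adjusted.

Short run: p = 101, y = 2230. Long run: p = 112.

Short run: with pᵉ = 90, SRAS is y = 1624 + 6p. Setting AD = SRAS gives 1212 = 12p, so p = 101 and y = 2836 − 6·101 = 2230.
Output 2230 is above potential 2164, so over time expected prices rise and SRAS shifts left until y returns to 2164.
Long run: y = 2164 on the AD curve gives 2164 = 2836 − 6p, so p = 112.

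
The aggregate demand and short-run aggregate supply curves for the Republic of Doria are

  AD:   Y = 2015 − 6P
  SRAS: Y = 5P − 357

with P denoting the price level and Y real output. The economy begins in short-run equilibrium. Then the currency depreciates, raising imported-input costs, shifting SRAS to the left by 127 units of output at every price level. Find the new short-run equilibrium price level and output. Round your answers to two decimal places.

P = 227.18, Y = 651.91

This is a negative supply shock: SRAS shifts left.
New SRAS: Y = 5P − 484.
Set AD = SRAS: 2015 − 6P = 5P − 484, so 2499 = 11P and P = 227.18.
Substituting into AD, Y = 651.91.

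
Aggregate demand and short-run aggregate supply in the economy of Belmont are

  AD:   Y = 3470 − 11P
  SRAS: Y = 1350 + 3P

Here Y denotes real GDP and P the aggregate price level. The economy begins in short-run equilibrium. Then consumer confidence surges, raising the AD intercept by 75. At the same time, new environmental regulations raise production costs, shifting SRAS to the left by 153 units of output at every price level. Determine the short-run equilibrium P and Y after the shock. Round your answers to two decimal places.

After both shocks: AD is Y = 3545 − 11P and SRAS is Y = 1197 + 3P.
Setting them equal: 2348 = 14P, so P = 167.71.
Substituting into AD, Y = 1700.14.

P = 167.71, Y = 1700.14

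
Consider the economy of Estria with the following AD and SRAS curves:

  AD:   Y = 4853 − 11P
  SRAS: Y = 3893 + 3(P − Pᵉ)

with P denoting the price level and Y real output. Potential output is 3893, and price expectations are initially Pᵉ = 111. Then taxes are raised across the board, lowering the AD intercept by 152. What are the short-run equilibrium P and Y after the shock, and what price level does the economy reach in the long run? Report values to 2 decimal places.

Short run: P = 81.50, Y = 3804.50. Long run: P = 73.45.

AD shifts left: new AD is Y = 4701 − 11P. With Pᵉ = 111, SRAS is Y = 3560 + 3P.
Short run: 4701 − 11P = 3560 + 3P gives 1141 = 14P, so P = 81.50 and Y = 4701 − 11P = 3804.50.
Y = 3804.50 is below potential 3893; expectations adjust and SRAS shifts right until Y = 3893.
Long run: on the new AD curve, 3893 = 4701 − 11P gives P = 73.45.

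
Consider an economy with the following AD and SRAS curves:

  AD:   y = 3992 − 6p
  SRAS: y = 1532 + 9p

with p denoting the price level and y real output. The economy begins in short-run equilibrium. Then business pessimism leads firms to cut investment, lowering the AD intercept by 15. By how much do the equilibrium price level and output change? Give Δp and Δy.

This is a negative demand shock: AD shifts left.
New AD: y = 3977 − 6p.
Set AD = SRAS: 3977 − 6p = 1532 + 9p, so 2445 = 15p and p = 163.
y = 3977 − 6·163 = 2999.
Initially p = 164, y = 3008, so Δp = -1 and Δy = -9.

Δp = -1, Δy = -9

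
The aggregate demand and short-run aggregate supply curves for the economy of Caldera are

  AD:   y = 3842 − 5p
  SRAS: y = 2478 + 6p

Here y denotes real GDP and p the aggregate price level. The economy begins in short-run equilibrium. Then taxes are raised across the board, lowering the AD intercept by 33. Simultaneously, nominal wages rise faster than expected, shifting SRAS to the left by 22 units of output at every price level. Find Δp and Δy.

Δp = -1, Δy = -28

After both shocks: AD is y = 3809 − 5p and SRAS is y = 2456 + 6p.
Setting them equal: 1353 = 11p, so p = 123.
y = 3809 − 5·123 = 3194.
Initially p = 124, y = 3222, so Δp = -1 and Δy = -28.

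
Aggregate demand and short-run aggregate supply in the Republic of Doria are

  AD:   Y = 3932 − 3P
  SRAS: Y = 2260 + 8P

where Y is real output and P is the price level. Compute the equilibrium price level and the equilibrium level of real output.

P = 152, Y = 3476

Set AD = SRAS: 3932 − 3P = 2260 + 8P, so 1672 = 11P and P = 152.
Then Y = 3932 − 3·152 = 3476.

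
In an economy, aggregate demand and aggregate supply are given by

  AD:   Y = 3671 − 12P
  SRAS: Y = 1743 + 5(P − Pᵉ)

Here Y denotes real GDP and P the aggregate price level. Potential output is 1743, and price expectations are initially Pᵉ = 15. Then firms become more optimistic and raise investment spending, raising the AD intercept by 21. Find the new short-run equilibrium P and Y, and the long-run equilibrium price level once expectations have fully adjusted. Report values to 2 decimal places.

Short run: P = 119.06, Y = 2263.29. Long run: P = 162.42.

AD shifts right: new AD is Y = 3692 − 12P. With Pᵉ = 15, SRAS is Y = 1668 + 5P.
Short run: 3692 − 12P = 1668 + 5P gives 2024 = 17P, so P = 119.06 and Y = 3692 − 12P = 2263.29.
Y = 2263.29 is above potential 1743; expectations adjust and SRAS shifts left until Y = 1743.
Long run: on the new AD curve, 1743 = 3692 − 12P gives P = 162.42.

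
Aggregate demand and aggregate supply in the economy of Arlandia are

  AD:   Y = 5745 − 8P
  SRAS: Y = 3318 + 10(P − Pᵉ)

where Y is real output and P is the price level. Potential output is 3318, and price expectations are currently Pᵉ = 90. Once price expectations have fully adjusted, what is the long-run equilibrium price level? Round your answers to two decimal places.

Long-run P = 303.38

Short run: with Pᵉ = 90, SRAS is Y = 2418 + 10P. Setting AD = SRAS gives 3327 = 18P, so P = 184.83 and Y = 5745 − 8P = 4266.33.
Output 4266.33 is above potential 3318, so over time expected prices rise and SRAS shifts left until Y returns to 3318.
Long run: Y = 3318 on the AD curve gives 3318 = 5745 − 8P, so P = 303.38.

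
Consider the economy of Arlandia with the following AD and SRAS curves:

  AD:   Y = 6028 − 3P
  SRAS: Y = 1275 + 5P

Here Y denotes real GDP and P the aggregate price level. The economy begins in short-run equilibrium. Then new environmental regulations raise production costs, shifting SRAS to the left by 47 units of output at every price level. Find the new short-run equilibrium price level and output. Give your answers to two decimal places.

P = 600.00, Y = 4228.00

This is a negative supply shock: SRAS shifts left.
New SRAS: Y = 1228 + 5P.
Set AD = SRAS: 6028 − 3P = 1228 + 5P, so 4800 = 8P and P = 600.00.
Substituting into AD, Y = 4228.00.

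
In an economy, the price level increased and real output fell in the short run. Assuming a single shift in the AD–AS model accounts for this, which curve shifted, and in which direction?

SRAS shifted left

P rose and Y fell. An AD shift moves P and Y in the same direction; an SRAS shift moves them in opposite directions.
Here P and Y moved in opposite directions, so the SRAS curve shifted.
Since Y fell, SRAS shifted left.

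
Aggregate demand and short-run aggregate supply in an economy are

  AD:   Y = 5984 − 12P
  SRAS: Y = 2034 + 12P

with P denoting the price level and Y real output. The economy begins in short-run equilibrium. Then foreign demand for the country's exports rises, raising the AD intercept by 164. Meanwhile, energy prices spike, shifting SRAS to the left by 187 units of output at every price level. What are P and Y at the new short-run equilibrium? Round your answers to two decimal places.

P = 179.21, Y = 3997.50

After both shocks: AD is Y = 6148 − 12P and SRAS is Y = 1847 + 12P.
Setting them equal: 4301 = 24P, so P = 179.21.
Substituting into AD, Y = 3997.50.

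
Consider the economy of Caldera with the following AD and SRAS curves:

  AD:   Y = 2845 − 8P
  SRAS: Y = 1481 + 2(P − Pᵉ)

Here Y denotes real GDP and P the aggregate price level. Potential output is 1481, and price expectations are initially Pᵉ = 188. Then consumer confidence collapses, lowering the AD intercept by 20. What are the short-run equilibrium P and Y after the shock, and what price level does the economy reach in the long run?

AD shifts left: new AD is Y = 2825 − 8P. With Pᵉ = 188, SRAS is Y = 1105 + 2P.
Short run: 2825 − 8P = 1105 + 2P gives 1720 = 10P, so P = 172 and Y = 2825 − 8·172 = 1449.
Y = 1449 is below potential 1481; expectations adjust and SRAS shifts right until Y = 1481.
Long run: on the new AD curve, 1481 = 2825 − 8P gives P = 168.

Short run: P = 172, Y = 1449. Long run: P = 168.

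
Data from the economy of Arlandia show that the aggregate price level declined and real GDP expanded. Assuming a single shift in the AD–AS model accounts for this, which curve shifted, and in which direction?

P fell and Y rose. An AD shift moves P and Y in the same direction; an SRAS shift moves them in opposite directions.
Here P and Y moved in opposite directions, so the SRAS curve shifted.
Since Y rose, SRAS shifted right.

SRAS shifted right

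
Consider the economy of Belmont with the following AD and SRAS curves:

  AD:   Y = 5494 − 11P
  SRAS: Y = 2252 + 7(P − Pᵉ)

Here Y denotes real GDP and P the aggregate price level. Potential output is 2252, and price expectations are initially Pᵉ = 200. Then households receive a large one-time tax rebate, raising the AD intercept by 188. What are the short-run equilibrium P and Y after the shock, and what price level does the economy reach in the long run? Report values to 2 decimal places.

AD shifts right: new AD is Y = 5682 − 11P. With Pᵉ = 200, SRAS is Y = 852 + 7P.
Short run: 5682 − 11P = 852 + 7P gives 4830 = 18P, so P = 268.33 and Y = 5682 − 11P = 2730.33.
Y = 2730.33 is above potential 2252; expectations adjust and SRAS shifts left until Y = 2252.
Long run: on the new AD curve, 2252 = 5682 − 11P gives P = 311.82.

Short run: P = 268.33, Y = 2730.33. Long run: P = 311.82.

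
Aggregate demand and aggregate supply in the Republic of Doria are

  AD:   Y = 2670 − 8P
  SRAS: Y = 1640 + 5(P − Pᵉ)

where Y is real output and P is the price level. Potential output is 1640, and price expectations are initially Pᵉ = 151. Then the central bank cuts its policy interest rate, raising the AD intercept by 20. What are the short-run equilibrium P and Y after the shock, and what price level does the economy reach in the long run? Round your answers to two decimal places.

Short run: P = 138.85, Y = 1579.23. Long run: P = 131.25.

AD shifts right: new AD is Y = 2690 − 8P. With Pᵉ = 151, SRAS is Y = 885 + 5P.
Short run: 2690 − 8P = 885 + 5P gives 1805 = 13P, so P = 138.85 and Y = 2690 − 8P = 1579.23.
Y = 1579.23 is below potential 1640; expectations adjust and SRAS shifts right until Y = 1640.
Long run: on the new AD curve, 1640 = 2690 − 8P gives P = 131.25.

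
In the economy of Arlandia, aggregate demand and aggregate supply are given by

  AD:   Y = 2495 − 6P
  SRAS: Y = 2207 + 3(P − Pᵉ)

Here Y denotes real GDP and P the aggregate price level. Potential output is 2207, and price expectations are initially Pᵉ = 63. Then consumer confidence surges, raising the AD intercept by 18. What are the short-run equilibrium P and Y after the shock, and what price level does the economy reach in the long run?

AD shifts right: new AD is Y = 2513 − 6P. With Pᵉ = 63, SRAS is Y = 2018 + 3P.
Short run: 2513 − 6P = 2018 + 3P gives 495 = 9P, so P = 55 and Y = 2513 − 6·55 = 2183.
Y = 2183 is below potential 2207; expectations adjust and SRAS shifts right until Y = 2207.
Long run: on the new AD curve, 2207 = 2513 − 6P gives P = 51.

Short run: P = 55, Y = 2183. Long run: P = 51.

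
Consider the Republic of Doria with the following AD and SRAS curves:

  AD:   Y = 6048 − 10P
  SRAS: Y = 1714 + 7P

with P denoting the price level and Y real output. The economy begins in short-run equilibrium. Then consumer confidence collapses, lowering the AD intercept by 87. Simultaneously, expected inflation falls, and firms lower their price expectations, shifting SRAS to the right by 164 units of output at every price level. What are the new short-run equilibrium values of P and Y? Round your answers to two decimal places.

P = 240.18, Y = 3559.24

After both shocks: AD is Y = 5961 − 10P and SRAS is Y = 1878 + 7P.
Setting them equal: 4083 = 17P, so P = 240.18.
Substituting into AD, Y = 3559.24.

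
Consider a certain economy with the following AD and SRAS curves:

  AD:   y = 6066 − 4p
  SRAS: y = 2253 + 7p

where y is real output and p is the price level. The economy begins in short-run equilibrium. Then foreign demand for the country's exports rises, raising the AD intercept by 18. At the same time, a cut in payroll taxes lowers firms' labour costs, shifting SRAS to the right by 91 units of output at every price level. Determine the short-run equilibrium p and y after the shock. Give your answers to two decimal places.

p = 340.00, y = 4724.00

After both shocks: AD is y = 6084 − 4p and SRAS is y = 2344 + 7p.
Setting them equal: 3740 = 11p, so p = 340.00.
Substituting into AD, y = 4724.00.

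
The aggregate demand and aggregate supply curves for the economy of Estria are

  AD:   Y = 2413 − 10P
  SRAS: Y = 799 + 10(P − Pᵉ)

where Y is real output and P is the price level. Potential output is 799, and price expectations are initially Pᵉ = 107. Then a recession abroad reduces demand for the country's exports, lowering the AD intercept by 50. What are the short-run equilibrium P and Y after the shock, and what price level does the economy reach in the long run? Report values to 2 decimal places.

AD shifts left: new AD is Y = 2363 − 10P. With Pᵉ = 107, SRAS is Y = 10P − 271.
Short run: 2363 − 10P = 10P − 271 gives 2634 = 20P, so P = 131.70 and Y = 2363 − 10P = 1046.00.
Y = 1046.00 is above potential 799; expectations adjust and SRAS shifts left until Y = 799.
Long run: on the new AD curve, 799 = 2363 − 10P gives P = 156.40.

Short run: P = 131.70, Y = 1046.00. Long run: P = 156.40.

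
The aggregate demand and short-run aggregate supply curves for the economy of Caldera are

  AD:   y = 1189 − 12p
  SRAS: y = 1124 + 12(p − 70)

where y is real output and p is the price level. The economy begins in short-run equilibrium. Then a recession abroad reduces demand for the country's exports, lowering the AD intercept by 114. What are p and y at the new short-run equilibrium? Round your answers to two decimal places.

This is a negative demand shock: AD shifts left.
New AD: y = 1075 − 12p.
SRAS can be written y = 284 + 12p.
Set AD = SRAS: 1075 − 12p = 284 + 12p, so 791 = 24p and p = 32.96.
Substituting into AD, y = 679.50.

p = 32.96, y = 679.50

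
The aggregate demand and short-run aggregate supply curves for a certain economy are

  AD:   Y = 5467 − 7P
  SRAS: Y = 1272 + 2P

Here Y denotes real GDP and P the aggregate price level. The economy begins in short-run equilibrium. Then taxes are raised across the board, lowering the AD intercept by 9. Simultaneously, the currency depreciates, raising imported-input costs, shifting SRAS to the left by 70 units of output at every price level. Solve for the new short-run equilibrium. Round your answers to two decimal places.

After both shocks: AD is Y = 5458 − 7P and SRAS is Y = 1202 + 2P.
Setting them equal: 4256 = 9P, so P = 472.89.
Substituting into AD, Y = 2147.78.

P = 472.89, Y = 2147.78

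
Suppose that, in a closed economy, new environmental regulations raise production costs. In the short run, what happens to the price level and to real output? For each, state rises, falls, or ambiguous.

This is an adverse supply shock: SRAS shifts left.
Moving along the downward-sloping AD curve, P rises and Y falls.

Price level: rises; output: falls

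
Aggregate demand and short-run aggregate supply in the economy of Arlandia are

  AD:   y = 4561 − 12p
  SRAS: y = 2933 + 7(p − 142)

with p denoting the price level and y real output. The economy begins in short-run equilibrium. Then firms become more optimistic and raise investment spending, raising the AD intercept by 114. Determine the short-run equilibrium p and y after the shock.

This is a positive demand shock: AD shifts right.
New AD: y = 4675 − 12p.
SRAS can be written y = 1939 + 7p.
Set AD = SRAS: 4675 − 12p = 1939 + 7p, so 2736 = 19p and p = 144.
y = 4675 − 12·144 = 2947.

p = 144, y = 2947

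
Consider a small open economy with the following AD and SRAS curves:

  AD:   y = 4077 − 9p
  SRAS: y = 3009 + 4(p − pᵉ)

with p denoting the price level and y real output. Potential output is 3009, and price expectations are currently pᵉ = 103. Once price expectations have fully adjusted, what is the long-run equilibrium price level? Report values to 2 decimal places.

Short run: with pᵉ = 103, SRAS is y = 2597 + 4p. Setting AD = SRAS gives 1480 = 13p, so p = 113.85 and y = 4077 − 9p = 3052.38.
Output 3052.38 is above potential 3009, so over time expected prices rise and SRAS shifts left until y returns to 3009.
Long run: y = 3009 on the AD curve gives 3009 = 4077 − 9p, so p = 118.67.

Long-run p = 118.67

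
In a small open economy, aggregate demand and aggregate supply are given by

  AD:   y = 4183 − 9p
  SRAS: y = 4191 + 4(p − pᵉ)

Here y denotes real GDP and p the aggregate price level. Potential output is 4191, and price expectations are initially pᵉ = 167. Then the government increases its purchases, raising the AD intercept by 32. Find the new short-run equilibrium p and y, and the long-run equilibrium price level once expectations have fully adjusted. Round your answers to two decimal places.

Short run: p = 53.23, y = 3735.92. Long run: p = 2.67.

AD shifts right: new AD is y = 4215 − 9p. With pᵉ = 167, SRAS is y = 3523 + 4p.
Short run: 4215 − 9p = 3523 + 4p gives 692 = 13p, so p = 53.23 and y = 4215 − 9p = 3735.92.
y = 3735.92 is below potential 4191; expectations adjust and SRAS shifts right until y = 4191.
Long run: on the new AD curve, 4191 = 4215 − 9p gives p = 2.67.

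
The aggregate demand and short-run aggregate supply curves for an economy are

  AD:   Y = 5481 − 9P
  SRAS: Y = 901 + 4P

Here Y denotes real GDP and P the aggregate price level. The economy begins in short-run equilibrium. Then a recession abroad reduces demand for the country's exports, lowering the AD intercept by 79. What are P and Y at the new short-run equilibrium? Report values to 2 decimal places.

This is a negative demand shock: AD shifts left.
New AD: Y = 5402 − 9P.
Set AD = SRAS: 5402 − 9P = 901 + 4P, so 4501 = 13P and P = 346.23.
Substituting into AD, Y = 2285.92.

P = 346.23, Y = 2285.92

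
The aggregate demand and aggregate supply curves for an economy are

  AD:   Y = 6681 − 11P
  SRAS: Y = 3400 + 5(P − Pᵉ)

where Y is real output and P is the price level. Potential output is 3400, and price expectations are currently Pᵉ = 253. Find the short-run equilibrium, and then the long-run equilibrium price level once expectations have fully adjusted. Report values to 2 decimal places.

Short run: with Pᵉ = 253, SRAS is Y = 2135 + 5P. Setting AD = SRAS gives 4546 = 16P, so P = 284.13 and Y = 6681 − 11P = 3555.63.
Output 3555.63 is above potential 3400, so over time expected prices rise and SRAS shifts left until Y returns to 3400.
Long run: Y = 3400 on the AD curve gives 3400 = 6681 − 11P, so P = 298.27.

Short run: P = 284.13, Y = 3555.63. Long run: P = 298.27.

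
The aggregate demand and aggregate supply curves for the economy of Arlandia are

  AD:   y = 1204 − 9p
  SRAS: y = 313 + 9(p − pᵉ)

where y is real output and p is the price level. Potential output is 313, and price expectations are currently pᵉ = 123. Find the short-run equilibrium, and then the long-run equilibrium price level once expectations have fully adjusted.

Short run: with pᵉ = 123, SRAS is y = 9p − 794. Setting AD = SRAS gives 1998 = 18p, so p = 111 and y = 1204 − 9·111 = 205.
Output 205 is below potential 313, so over time expected prices fall and SRAS shifts right until y returns to 313.
Long run: y = 313 on the AD curve gives 313 = 1204 − 9p, so p = 99.

Short run: p = 111, y = 205. Long run: p = 99.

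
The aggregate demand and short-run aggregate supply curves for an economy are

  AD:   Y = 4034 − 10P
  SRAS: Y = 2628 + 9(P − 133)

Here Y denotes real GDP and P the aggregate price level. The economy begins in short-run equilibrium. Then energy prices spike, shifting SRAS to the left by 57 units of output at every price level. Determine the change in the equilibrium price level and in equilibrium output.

This is a negative supply shock: SRAS shifts left.
New SRAS: Y = 1374 + 9P.
Set AD = SRAS: 4034 − 10P = 1374 + 9P, so 2660 = 19P and P = 140.
Y = 4034 − 10·140 = 2634.
Initially P = 137, Y = 2664, so ΔP = +3 and ΔY = -30.

ΔP = +3, ΔY = -30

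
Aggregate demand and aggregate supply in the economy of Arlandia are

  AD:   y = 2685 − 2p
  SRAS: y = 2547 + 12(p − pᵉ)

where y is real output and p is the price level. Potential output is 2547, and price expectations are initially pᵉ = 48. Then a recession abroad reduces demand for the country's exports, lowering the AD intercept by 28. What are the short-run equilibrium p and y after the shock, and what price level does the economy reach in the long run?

Short run: p = 49, y = 2559. Long run: p = 55.

AD shifts left: new AD is y = 2657 − 2p. With pᵉ = 48, SRAS is y = 1971 + 12p.
Short run: 2657 − 2p = 1971 + 12p gives 686 = 14p, so p = 49 and y = 2657 − 2·49 = 2559.
y = 2559 is above potential 2547; expectations adjust and SRAS shifts left until y = 2547.
Long run: on the new AD curve, 2547 = 2657 − 2p gives p = 55.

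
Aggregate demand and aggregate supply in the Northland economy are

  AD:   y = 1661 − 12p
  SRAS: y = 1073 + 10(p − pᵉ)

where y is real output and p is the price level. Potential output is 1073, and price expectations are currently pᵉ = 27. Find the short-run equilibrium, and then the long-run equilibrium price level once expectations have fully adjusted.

Short run: p = 39, y = 1193. Long run: p = 49.

Short run: with pᵉ = 27, SRAS is y = 803 + 10p. Setting AD = SRAS gives 858 = 22p, so p = 39 and y = 1661 − 12·39 = 1193.
Output 1193 is above potential 1073, so over time expected prices rise and SRAS shifts left until y returns to 1073.
Long run: y = 1073 on the AD curve gives 1073 = 1661 − 12p, so p = 49.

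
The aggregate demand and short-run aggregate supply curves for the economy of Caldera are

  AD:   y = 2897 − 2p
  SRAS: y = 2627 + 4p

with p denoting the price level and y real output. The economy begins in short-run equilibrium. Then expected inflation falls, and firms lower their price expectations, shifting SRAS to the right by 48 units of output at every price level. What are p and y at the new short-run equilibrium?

This is a positive supply shock: SRAS shifts right.
New SRAS: y = 2675 + 4p.
Set AD = SRAS: 2897 − 2p = 2675 + 4p, so 222 = 6p and p = 37.
y = 2897 − 2·37 = 2823.

p = 37, y = 2823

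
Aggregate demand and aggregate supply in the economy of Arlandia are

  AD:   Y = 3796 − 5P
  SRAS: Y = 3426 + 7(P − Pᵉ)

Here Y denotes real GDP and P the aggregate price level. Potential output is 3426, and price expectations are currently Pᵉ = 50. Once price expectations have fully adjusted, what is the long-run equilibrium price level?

Short run: with Pᵉ = 50, SRAS is Y = 3076 + 7P. Setting AD = SRAS gives 720 = 12P, so P = 60 and Y = 3796 − 5·60 = 3496.
Output 3496 is above potential 3426, so over time expected prices rise and SRAS shifts left until Y returns to 3426.
Long run: Y = 3426 on the AD curve gives 3426 = 3796 − 5P, so P = 74.

Long-run P = 74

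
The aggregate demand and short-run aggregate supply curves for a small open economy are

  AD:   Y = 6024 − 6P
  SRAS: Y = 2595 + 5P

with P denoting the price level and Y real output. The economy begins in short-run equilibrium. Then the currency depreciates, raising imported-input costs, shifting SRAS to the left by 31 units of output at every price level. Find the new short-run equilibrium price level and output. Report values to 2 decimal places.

This is a negative supply shock: SRAS shifts left.
New SRAS: Y = 2564 + 5P.
Set AD = SRAS: 6024 − 6P = 2564 + 5P, so 3460 = 11P and P = 314.55.
Substituting into AD, Y = 4136.73.

P = 314.55, Y = 4136.73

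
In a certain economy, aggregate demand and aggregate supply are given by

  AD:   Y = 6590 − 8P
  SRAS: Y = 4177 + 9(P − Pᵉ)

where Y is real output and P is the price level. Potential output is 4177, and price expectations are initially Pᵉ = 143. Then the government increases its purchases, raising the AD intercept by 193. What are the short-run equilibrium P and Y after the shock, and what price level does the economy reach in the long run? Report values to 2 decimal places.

AD shifts right: new AD is Y = 6783 − 8P. With Pᵉ = 143, SRAS is Y = 2890 + 9P.
Short run: 6783 − 8P = 2890 + 9P gives 3893 = 17P, so P = 229.00 and Y = 6783 − 8P = 4951.00.
Y = 4951.00 is above potential 4177; expectations adjust and SRAS shifts left until Y = 4177.
Long run: on the new AD curve, 4177 = 6783 − 8P gives P = 325.75.

Short run: P = 229.00, Y = 4951.00. Long run: P = 325.75.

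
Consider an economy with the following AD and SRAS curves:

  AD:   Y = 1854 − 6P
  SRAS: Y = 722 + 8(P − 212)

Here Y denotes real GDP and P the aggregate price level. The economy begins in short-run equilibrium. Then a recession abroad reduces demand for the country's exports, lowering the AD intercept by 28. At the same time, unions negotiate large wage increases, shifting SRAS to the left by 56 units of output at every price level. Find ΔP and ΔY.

After both shocks: AD is Y = 1826 − 6P and SRAS is Y = 8P − 1030.
Setting them equal: 2856 = 14P, so P = 204.
Y = 1826 − 6·204 = 602.
Initially P = 202, Y = 642, so ΔP = +2 and ΔY = -40.

ΔP = +2, ΔY = -40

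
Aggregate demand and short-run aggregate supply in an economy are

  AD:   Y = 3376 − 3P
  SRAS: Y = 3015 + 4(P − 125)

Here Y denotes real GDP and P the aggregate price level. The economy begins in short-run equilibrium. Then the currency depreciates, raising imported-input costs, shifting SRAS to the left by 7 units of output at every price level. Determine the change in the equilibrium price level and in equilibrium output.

ΔP = +1, ΔY = -3

This is a negative supply shock: SRAS shifts left.
New SRAS: Y = 2508 + 4P.
Set AD = SRAS: 3376 − 3P = 2508 + 4P, so 868 = 7P and P = 124.
Y = 3376 − 3·124 = 3004.
Initially P = 123, Y = 3007, so ΔP = +1 and ΔY = -3.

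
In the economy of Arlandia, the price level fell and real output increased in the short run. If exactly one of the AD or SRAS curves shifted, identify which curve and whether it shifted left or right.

P fell and Y rose. An AD shift moves P and Y in the same direction; an SRAS shift moves them in opposite directions.
Here P and Y moved in opposite directions, so the SRAS curve shifted.
Since Y rose, SRAS shifted right.

SRAS shifted right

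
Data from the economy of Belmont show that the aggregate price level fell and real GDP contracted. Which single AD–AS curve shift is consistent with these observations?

P fell and Y fell. An AD shift moves P and Y in the same direction; an SRAS shift moves them in opposite directions.
Here P and Y moved in the same direction, so the AD curve shifted.
Since Y fell, AD shifted left.

AD shifted left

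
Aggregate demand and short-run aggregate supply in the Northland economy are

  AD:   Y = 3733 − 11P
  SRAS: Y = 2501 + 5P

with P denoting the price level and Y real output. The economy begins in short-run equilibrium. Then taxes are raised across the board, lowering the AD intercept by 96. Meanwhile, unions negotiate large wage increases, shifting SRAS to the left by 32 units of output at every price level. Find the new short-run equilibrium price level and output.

After both shocks: AD is Y = 3637 − 11P and SRAS is Y = 2469 + 5P.
Setting them equal: 1168 = 16P, so P = 73.
Y = 3637 − 11·73 = 2834.

P = 73, Y = 2834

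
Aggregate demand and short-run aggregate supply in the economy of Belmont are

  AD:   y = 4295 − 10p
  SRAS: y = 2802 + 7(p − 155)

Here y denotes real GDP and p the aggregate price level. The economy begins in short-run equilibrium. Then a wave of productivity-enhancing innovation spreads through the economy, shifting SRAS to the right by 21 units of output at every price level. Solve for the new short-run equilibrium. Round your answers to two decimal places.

This is a positive supply shock: SRAS shifts right.
New SRAS: y = 1738 + 7p.
Set AD = SRAS: 4295 − 10p = 1738 + 7p, so 2557 = 17p and p = 150.41.
Substituting into AD, y = 2790.88.

p = 150.41, y = 2790.88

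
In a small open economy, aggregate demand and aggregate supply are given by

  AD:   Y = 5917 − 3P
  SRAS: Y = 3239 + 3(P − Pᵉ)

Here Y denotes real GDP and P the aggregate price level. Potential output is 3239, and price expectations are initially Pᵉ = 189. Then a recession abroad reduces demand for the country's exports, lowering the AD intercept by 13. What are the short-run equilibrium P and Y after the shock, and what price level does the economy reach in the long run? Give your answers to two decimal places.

AD shifts left: new AD is Y = 5904 − 3P. With Pᵉ = 189, SRAS is Y = 2672 + 3P.
Short run: 5904 − 3P = 2672 + 3P gives 3232 = 6P, so P = 538.67 and Y = 5904 − 3P = 4288.00.
Y = 4288.00 is above potential 3239; expectations adjust and SRAS shifts left until Y = 3239.
Long run: on the new AD curve, 3239 = 5904 − 3P gives P = 888.33.

Short run: P = 538.67, Y = 4288.00. Long run: P = 888.33.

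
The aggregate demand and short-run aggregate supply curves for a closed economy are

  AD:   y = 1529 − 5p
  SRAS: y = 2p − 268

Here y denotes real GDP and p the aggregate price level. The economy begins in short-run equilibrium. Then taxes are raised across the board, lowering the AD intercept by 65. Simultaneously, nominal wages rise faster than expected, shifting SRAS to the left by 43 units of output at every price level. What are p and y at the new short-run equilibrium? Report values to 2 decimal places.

p = 253.57, y = 196.14

After both shocks: AD is y = 1464 − 5p and SRAS is y = 2p − 311.
Setting them equal: 1775 = 7p, so p = 253.57.
Substituting into AD, y = 196.14.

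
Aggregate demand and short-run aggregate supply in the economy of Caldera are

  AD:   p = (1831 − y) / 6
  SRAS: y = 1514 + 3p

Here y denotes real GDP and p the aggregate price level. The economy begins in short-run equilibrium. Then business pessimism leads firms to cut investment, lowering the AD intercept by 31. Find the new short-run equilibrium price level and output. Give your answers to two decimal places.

This is a negative demand shock: AD shifts left.
New AD: y = 1800 − 6p.
Set AD = SRAS: 1800 − 6p = 1514 + 3p, so 286 = 9p and p = 31.78.
Substituting into AD, y = 1609.33.

p = 31.78, y = 1609.33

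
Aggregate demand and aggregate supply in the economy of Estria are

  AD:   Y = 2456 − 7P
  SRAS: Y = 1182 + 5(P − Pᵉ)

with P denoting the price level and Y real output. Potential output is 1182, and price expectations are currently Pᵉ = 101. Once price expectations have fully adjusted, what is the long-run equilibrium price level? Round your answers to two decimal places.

Long-run P = 182.00

Short run: with Pᵉ = 101, SRAS is Y = 677 + 5P. Setting AD = SRAS gives 1779 = 12P, so P = 148.25 and Y = 2456 − 7P = 1418.25.
Output 1418.25 is above potential 1182, so over time expected prices rise and SRAS shifts left until Y returns to 1182.
Long run: Y = 1182 on the AD curve gives 1182 = 2456 − 7P, so P = 182.00.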